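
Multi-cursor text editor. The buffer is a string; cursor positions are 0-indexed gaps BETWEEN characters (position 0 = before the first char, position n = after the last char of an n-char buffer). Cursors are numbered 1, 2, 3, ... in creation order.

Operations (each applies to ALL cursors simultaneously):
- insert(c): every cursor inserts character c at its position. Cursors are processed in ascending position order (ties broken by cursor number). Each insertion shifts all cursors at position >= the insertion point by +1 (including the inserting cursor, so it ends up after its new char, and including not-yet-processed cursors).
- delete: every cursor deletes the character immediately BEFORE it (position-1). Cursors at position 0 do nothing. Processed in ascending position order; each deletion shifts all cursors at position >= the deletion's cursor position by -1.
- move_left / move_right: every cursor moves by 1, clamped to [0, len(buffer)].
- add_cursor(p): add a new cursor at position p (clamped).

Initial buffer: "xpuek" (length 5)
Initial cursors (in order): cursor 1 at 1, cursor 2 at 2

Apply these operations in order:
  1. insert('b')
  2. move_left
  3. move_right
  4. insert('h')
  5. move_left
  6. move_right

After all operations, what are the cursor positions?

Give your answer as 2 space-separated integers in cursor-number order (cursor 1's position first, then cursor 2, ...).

Answer: 3 6

Derivation:
After op 1 (insert('b')): buffer="xbpbuek" (len 7), cursors c1@2 c2@4, authorship .1.2...
After op 2 (move_left): buffer="xbpbuek" (len 7), cursors c1@1 c2@3, authorship .1.2...
After op 3 (move_right): buffer="xbpbuek" (len 7), cursors c1@2 c2@4, authorship .1.2...
After op 4 (insert('h')): buffer="xbhpbhuek" (len 9), cursors c1@3 c2@6, authorship .11.22...
After op 5 (move_left): buffer="xbhpbhuek" (len 9), cursors c1@2 c2@5, authorship .11.22...
After op 6 (move_right): buffer="xbhpbhuek" (len 9), cursors c1@3 c2@6, authorship .11.22...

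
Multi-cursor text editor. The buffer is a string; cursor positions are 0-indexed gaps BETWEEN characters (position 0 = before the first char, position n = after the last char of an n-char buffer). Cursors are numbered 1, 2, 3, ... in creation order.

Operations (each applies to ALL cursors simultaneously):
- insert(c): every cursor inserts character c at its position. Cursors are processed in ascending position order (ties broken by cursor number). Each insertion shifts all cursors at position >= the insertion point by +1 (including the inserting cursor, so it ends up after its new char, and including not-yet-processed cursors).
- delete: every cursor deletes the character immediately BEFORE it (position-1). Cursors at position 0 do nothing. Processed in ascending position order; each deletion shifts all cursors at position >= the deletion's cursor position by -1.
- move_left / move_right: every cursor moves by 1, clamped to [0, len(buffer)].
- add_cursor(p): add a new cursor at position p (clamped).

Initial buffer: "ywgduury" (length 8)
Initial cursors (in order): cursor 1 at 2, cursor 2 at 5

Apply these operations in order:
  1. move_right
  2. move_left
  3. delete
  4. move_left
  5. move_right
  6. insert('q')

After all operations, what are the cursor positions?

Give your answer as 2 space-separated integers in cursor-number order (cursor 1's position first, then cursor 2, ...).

Answer: 2 5

Derivation:
After op 1 (move_right): buffer="ywgduury" (len 8), cursors c1@3 c2@6, authorship ........
After op 2 (move_left): buffer="ywgduury" (len 8), cursors c1@2 c2@5, authorship ........
After op 3 (delete): buffer="ygdury" (len 6), cursors c1@1 c2@3, authorship ......
After op 4 (move_left): buffer="ygdury" (len 6), cursors c1@0 c2@2, authorship ......
After op 5 (move_right): buffer="ygdury" (len 6), cursors c1@1 c2@3, authorship ......
After op 6 (insert('q')): buffer="yqgdqury" (len 8), cursors c1@2 c2@5, authorship .1..2...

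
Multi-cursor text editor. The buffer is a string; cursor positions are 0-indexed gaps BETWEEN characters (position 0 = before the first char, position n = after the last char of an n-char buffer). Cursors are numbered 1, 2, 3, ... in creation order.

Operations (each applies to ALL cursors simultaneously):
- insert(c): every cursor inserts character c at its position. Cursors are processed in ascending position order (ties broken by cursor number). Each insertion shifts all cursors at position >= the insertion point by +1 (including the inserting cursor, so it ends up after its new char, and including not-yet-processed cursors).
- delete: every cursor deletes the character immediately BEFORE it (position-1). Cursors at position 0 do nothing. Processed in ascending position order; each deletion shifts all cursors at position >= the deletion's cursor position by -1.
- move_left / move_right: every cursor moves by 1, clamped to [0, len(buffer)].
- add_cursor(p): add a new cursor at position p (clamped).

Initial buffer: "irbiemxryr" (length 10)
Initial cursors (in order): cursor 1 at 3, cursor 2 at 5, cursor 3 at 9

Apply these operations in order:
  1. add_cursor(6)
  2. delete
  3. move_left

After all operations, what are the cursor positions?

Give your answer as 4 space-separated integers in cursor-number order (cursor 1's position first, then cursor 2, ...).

Answer: 1 2 4 2

Derivation:
After op 1 (add_cursor(6)): buffer="irbiemxryr" (len 10), cursors c1@3 c2@5 c4@6 c3@9, authorship ..........
After op 2 (delete): buffer="irixrr" (len 6), cursors c1@2 c2@3 c4@3 c3@5, authorship ......
After op 3 (move_left): buffer="irixrr" (len 6), cursors c1@1 c2@2 c4@2 c3@4, authorship ......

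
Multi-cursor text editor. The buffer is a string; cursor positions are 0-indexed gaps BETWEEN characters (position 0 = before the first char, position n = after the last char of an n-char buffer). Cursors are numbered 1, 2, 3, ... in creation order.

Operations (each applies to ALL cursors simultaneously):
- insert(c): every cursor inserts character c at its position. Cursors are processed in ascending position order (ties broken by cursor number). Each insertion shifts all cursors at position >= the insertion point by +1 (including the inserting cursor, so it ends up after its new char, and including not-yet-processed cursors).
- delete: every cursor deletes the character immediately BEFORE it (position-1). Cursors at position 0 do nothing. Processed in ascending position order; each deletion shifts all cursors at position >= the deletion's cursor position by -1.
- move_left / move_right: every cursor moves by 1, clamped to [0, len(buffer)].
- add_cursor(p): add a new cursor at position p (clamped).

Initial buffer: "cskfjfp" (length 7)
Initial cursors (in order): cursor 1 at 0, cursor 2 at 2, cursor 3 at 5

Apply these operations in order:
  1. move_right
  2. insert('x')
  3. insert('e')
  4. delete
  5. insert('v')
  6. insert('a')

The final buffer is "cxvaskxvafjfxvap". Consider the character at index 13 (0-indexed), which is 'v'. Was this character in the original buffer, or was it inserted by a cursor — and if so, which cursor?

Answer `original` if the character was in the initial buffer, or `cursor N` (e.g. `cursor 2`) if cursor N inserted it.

Answer: cursor 3

Derivation:
After op 1 (move_right): buffer="cskfjfp" (len 7), cursors c1@1 c2@3 c3@6, authorship .......
After op 2 (insert('x')): buffer="cxskxfjfxp" (len 10), cursors c1@2 c2@5 c3@9, authorship .1..2...3.
After op 3 (insert('e')): buffer="cxeskxefjfxep" (len 13), cursors c1@3 c2@7 c3@12, authorship .11..22...33.
After op 4 (delete): buffer="cxskxfjfxp" (len 10), cursors c1@2 c2@5 c3@9, authorship .1..2...3.
After op 5 (insert('v')): buffer="cxvskxvfjfxvp" (len 13), cursors c1@3 c2@7 c3@12, authorship .11..22...33.
After op 6 (insert('a')): buffer="cxvaskxvafjfxvap" (len 16), cursors c1@4 c2@9 c3@15, authorship .111..222...333.
Authorship (.=original, N=cursor N): . 1 1 1 . . 2 2 2 . . . 3 3 3 .
Index 13: author = 3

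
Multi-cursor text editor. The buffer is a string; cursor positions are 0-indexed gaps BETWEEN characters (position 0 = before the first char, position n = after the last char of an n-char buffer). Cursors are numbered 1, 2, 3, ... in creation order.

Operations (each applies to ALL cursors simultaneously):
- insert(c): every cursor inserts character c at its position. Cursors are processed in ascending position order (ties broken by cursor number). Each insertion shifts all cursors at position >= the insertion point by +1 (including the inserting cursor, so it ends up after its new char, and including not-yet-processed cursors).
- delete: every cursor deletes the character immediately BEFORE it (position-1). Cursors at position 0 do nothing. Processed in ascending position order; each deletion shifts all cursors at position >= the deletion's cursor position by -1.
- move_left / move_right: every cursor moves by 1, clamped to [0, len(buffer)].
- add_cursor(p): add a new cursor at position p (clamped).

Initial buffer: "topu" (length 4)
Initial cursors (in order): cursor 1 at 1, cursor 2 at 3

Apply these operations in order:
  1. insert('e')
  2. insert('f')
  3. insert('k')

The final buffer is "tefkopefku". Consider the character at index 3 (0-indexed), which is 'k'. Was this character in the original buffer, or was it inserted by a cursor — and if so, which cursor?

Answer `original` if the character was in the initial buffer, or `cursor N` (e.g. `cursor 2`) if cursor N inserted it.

Answer: cursor 1

Derivation:
After op 1 (insert('e')): buffer="teopeu" (len 6), cursors c1@2 c2@5, authorship .1..2.
After op 2 (insert('f')): buffer="tefopefu" (len 8), cursors c1@3 c2@7, authorship .11..22.
After op 3 (insert('k')): buffer="tefkopefku" (len 10), cursors c1@4 c2@9, authorship .111..222.
Authorship (.=original, N=cursor N): . 1 1 1 . . 2 2 2 .
Index 3: author = 1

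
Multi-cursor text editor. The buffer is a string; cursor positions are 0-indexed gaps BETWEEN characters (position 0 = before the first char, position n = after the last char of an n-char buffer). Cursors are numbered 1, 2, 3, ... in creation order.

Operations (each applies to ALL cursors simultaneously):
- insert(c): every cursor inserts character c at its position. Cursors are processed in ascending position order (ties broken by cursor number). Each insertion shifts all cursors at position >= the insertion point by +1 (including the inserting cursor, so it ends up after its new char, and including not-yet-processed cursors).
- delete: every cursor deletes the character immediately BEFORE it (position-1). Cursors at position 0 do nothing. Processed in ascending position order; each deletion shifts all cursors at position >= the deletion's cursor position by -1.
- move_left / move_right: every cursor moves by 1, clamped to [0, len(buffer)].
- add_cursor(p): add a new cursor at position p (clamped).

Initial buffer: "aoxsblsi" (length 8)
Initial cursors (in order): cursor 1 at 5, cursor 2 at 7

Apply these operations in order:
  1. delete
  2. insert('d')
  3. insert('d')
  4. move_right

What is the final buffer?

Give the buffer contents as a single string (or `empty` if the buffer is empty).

Answer: aoxsddlddi

Derivation:
After op 1 (delete): buffer="aoxsli" (len 6), cursors c1@4 c2@5, authorship ......
After op 2 (insert('d')): buffer="aoxsdldi" (len 8), cursors c1@5 c2@7, authorship ....1.2.
After op 3 (insert('d')): buffer="aoxsddlddi" (len 10), cursors c1@6 c2@9, authorship ....11.22.
After op 4 (move_right): buffer="aoxsddlddi" (len 10), cursors c1@7 c2@10, authorship ....11.22.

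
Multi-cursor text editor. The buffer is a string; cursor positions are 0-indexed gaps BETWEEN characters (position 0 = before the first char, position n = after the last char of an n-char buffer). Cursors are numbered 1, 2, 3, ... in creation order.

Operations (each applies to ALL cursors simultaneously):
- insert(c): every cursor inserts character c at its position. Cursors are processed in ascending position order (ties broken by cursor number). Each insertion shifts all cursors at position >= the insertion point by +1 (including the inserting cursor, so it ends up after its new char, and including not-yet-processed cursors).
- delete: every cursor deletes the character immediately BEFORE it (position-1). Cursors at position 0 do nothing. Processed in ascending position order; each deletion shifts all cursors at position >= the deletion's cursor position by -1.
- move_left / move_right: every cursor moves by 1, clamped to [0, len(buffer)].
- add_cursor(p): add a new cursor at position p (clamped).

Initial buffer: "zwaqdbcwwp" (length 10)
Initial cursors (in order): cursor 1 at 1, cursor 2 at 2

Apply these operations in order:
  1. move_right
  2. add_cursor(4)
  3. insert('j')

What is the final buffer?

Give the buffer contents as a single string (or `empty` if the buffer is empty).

After op 1 (move_right): buffer="zwaqdbcwwp" (len 10), cursors c1@2 c2@3, authorship ..........
After op 2 (add_cursor(4)): buffer="zwaqdbcwwp" (len 10), cursors c1@2 c2@3 c3@4, authorship ..........
After op 3 (insert('j')): buffer="zwjajqjdbcwwp" (len 13), cursors c1@3 c2@5 c3@7, authorship ..1.2.3......

Answer: zwjajqjdbcwwp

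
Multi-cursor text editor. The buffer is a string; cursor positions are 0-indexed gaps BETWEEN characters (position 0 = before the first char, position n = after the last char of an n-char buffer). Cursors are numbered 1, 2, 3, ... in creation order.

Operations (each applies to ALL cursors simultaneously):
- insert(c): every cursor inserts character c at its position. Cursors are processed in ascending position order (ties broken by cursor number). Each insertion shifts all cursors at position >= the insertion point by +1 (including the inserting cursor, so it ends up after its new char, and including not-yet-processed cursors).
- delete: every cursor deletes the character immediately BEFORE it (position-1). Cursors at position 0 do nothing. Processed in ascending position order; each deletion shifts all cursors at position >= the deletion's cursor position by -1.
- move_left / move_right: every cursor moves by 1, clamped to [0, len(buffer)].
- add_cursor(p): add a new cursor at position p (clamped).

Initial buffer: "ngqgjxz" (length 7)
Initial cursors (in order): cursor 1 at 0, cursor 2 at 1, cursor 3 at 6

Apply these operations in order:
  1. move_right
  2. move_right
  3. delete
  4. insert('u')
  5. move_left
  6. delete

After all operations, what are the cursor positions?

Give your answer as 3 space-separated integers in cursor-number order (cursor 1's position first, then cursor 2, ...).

After op 1 (move_right): buffer="ngqgjxz" (len 7), cursors c1@1 c2@2 c3@7, authorship .......
After op 2 (move_right): buffer="ngqgjxz" (len 7), cursors c1@2 c2@3 c3@7, authorship .......
After op 3 (delete): buffer="ngjx" (len 4), cursors c1@1 c2@1 c3@4, authorship ....
After op 4 (insert('u')): buffer="nuugjxu" (len 7), cursors c1@3 c2@3 c3@7, authorship .12...3
After op 5 (move_left): buffer="nuugjxu" (len 7), cursors c1@2 c2@2 c3@6, authorship .12...3
After op 6 (delete): buffer="ugju" (len 4), cursors c1@0 c2@0 c3@3, authorship 2..3

Answer: 0 0 3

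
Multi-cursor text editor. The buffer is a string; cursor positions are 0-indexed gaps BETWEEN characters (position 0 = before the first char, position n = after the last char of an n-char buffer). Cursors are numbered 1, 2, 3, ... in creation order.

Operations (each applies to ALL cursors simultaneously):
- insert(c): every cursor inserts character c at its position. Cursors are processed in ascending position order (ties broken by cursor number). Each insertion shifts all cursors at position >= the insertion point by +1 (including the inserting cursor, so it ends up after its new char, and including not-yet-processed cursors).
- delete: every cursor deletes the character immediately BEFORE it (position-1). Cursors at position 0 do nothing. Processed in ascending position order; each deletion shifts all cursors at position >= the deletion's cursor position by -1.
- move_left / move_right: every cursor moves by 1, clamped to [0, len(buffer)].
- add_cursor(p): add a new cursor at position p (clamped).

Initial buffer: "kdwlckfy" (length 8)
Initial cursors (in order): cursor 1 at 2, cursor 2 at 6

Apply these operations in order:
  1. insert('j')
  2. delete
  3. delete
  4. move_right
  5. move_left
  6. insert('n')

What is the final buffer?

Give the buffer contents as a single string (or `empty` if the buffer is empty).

Answer: knwlcnfy

Derivation:
After op 1 (insert('j')): buffer="kdjwlckjfy" (len 10), cursors c1@3 c2@8, authorship ..1....2..
After op 2 (delete): buffer="kdwlckfy" (len 8), cursors c1@2 c2@6, authorship ........
After op 3 (delete): buffer="kwlcfy" (len 6), cursors c1@1 c2@4, authorship ......
After op 4 (move_right): buffer="kwlcfy" (len 6), cursors c1@2 c2@5, authorship ......
After op 5 (move_left): buffer="kwlcfy" (len 6), cursors c1@1 c2@4, authorship ......
After op 6 (insert('n')): buffer="knwlcnfy" (len 8), cursors c1@2 c2@6, authorship .1...2..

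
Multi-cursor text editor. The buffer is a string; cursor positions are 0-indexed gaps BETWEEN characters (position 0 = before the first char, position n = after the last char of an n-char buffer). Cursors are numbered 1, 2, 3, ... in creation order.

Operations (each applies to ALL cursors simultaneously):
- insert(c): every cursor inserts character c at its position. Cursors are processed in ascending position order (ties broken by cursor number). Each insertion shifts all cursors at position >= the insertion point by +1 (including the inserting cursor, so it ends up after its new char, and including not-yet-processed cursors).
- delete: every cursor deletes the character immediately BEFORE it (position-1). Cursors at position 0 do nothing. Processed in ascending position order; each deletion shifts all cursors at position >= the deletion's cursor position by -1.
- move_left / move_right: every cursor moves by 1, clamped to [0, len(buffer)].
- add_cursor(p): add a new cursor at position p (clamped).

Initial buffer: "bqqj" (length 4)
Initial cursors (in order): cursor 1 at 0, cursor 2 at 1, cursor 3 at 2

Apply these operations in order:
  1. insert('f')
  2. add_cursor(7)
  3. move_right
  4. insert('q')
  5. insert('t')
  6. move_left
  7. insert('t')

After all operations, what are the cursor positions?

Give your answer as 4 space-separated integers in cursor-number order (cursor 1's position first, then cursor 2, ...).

Answer: 4 9 14 18

Derivation:
After op 1 (insert('f')): buffer="fbfqfqj" (len 7), cursors c1@1 c2@3 c3@5, authorship 1.2.3..
After op 2 (add_cursor(7)): buffer="fbfqfqj" (len 7), cursors c1@1 c2@3 c3@5 c4@7, authorship 1.2.3..
After op 3 (move_right): buffer="fbfqfqj" (len 7), cursors c1@2 c2@4 c3@6 c4@7, authorship 1.2.3..
After op 4 (insert('q')): buffer="fbqfqqfqqjq" (len 11), cursors c1@3 c2@6 c3@9 c4@11, authorship 1.12.23.3.4
After op 5 (insert('t')): buffer="fbqtfqqtfqqtjqt" (len 15), cursors c1@4 c2@8 c3@12 c4@15, authorship 1.112.223.33.44
After op 6 (move_left): buffer="fbqtfqqtfqqtjqt" (len 15), cursors c1@3 c2@7 c3@11 c4@14, authorship 1.112.223.33.44
After op 7 (insert('t')): buffer="fbqttfqqttfqqttjqtt" (len 19), cursors c1@4 c2@9 c3@14 c4@18, authorship 1.1112.2223.333.444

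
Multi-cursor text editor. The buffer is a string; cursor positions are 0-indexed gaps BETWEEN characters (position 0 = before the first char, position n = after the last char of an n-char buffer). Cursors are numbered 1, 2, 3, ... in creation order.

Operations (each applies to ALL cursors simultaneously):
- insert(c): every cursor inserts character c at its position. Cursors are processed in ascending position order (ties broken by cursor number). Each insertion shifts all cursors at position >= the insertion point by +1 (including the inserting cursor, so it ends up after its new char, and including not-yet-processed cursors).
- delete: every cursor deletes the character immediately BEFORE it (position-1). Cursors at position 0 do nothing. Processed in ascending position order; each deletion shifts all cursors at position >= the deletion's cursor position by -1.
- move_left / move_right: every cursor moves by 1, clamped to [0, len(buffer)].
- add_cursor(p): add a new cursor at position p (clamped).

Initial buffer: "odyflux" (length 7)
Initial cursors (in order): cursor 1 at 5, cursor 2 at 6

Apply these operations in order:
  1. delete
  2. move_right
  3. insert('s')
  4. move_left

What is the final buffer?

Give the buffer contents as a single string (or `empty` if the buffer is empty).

After op 1 (delete): buffer="odyfx" (len 5), cursors c1@4 c2@4, authorship .....
After op 2 (move_right): buffer="odyfx" (len 5), cursors c1@5 c2@5, authorship .....
After op 3 (insert('s')): buffer="odyfxss" (len 7), cursors c1@7 c2@7, authorship .....12
After op 4 (move_left): buffer="odyfxss" (len 7), cursors c1@6 c2@6, authorship .....12

Answer: odyfxss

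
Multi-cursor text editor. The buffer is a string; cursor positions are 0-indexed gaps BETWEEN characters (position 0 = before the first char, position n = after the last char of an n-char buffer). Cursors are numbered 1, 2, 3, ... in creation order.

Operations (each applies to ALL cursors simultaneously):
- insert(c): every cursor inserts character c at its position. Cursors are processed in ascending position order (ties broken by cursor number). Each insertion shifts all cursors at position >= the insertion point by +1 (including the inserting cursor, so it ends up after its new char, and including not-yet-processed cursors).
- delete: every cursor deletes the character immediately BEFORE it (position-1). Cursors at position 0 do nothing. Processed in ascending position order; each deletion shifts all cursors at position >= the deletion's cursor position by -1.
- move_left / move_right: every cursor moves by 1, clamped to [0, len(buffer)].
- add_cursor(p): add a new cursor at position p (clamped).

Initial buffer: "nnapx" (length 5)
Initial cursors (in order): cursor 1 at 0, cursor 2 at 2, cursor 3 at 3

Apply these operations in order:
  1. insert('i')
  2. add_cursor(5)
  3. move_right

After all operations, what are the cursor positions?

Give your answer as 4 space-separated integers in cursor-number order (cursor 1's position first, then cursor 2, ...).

Answer: 2 5 7 6

Derivation:
After op 1 (insert('i')): buffer="inniaipx" (len 8), cursors c1@1 c2@4 c3@6, authorship 1..2.3..
After op 2 (add_cursor(5)): buffer="inniaipx" (len 8), cursors c1@1 c2@4 c4@5 c3@6, authorship 1..2.3..
After op 3 (move_right): buffer="inniaipx" (len 8), cursors c1@2 c2@5 c4@6 c3@7, authorship 1..2.3..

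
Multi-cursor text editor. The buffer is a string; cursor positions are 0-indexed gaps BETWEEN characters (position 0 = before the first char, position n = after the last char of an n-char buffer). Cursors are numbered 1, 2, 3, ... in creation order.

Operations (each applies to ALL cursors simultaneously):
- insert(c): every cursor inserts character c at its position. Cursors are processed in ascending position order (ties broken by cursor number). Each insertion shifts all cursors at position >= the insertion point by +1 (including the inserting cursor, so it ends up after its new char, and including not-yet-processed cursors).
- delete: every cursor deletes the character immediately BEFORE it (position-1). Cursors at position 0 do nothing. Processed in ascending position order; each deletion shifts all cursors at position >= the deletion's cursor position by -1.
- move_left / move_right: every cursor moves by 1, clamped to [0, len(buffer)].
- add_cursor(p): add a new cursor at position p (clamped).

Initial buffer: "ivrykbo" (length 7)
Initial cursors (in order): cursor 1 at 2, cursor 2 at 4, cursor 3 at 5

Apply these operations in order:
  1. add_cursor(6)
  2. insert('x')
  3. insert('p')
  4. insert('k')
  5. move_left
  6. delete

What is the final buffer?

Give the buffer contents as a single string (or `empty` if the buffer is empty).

Answer: ivxkryxkkxkbxko

Derivation:
After op 1 (add_cursor(6)): buffer="ivrykbo" (len 7), cursors c1@2 c2@4 c3@5 c4@6, authorship .......
After op 2 (insert('x')): buffer="ivxryxkxbxo" (len 11), cursors c1@3 c2@6 c3@8 c4@10, authorship ..1..2.3.4.
After op 3 (insert('p')): buffer="ivxpryxpkxpbxpo" (len 15), cursors c1@4 c2@8 c3@11 c4@14, authorship ..11..22.33.44.
After op 4 (insert('k')): buffer="ivxpkryxpkkxpkbxpko" (len 19), cursors c1@5 c2@10 c3@14 c4@18, authorship ..111..222.333.444.
After op 5 (move_left): buffer="ivxpkryxpkkxpkbxpko" (len 19), cursors c1@4 c2@9 c3@13 c4@17, authorship ..111..222.333.444.
After op 6 (delete): buffer="ivxkryxkkxkbxko" (len 15), cursors c1@3 c2@7 c3@10 c4@13, authorship ..11..22.33.44.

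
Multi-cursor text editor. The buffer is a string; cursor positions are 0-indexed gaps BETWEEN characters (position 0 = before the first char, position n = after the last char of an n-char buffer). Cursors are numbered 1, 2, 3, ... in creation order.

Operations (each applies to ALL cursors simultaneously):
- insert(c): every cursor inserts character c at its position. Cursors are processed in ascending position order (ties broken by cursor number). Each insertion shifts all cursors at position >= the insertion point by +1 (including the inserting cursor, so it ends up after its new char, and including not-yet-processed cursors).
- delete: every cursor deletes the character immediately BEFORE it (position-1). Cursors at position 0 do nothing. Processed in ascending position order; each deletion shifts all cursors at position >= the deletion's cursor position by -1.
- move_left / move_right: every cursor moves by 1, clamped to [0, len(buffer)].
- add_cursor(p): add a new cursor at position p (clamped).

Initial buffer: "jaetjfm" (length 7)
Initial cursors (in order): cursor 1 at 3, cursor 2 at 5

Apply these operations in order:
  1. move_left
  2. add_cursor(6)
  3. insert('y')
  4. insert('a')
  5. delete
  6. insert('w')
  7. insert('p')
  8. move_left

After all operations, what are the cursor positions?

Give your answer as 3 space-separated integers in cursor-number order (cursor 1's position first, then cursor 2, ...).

After op 1 (move_left): buffer="jaetjfm" (len 7), cursors c1@2 c2@4, authorship .......
After op 2 (add_cursor(6)): buffer="jaetjfm" (len 7), cursors c1@2 c2@4 c3@6, authorship .......
After op 3 (insert('y')): buffer="jayetyjfym" (len 10), cursors c1@3 c2@6 c3@9, authorship ..1..2..3.
After op 4 (insert('a')): buffer="jayaetyajfyam" (len 13), cursors c1@4 c2@8 c3@12, authorship ..11..22..33.
After op 5 (delete): buffer="jayetyjfym" (len 10), cursors c1@3 c2@6 c3@9, authorship ..1..2..3.
After op 6 (insert('w')): buffer="jaywetywjfywm" (len 13), cursors c1@4 c2@8 c3@12, authorship ..11..22..33.
After op 7 (insert('p')): buffer="jaywpetywpjfywpm" (len 16), cursors c1@5 c2@10 c3@15, authorship ..111..222..333.
After op 8 (move_left): buffer="jaywpetywpjfywpm" (len 16), cursors c1@4 c2@9 c3@14, authorship ..111..222..333.

Answer: 4 9 14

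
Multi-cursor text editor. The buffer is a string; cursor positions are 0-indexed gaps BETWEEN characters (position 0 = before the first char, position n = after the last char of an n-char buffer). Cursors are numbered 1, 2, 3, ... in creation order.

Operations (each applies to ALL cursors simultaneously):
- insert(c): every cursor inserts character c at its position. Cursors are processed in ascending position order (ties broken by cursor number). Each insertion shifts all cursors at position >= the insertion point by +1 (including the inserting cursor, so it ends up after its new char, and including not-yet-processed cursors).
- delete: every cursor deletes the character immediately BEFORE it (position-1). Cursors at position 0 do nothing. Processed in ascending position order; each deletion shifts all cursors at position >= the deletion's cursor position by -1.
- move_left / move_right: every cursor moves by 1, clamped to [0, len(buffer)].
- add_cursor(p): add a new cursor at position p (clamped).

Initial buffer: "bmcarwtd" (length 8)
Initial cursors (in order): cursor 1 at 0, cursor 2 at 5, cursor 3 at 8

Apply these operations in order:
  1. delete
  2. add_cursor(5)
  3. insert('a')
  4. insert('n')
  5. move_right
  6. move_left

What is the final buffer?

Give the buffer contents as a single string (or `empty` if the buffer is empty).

Answer: anbmcaanwantan

Derivation:
After op 1 (delete): buffer="bmcawt" (len 6), cursors c1@0 c2@4 c3@6, authorship ......
After op 2 (add_cursor(5)): buffer="bmcawt" (len 6), cursors c1@0 c2@4 c4@5 c3@6, authorship ......
After op 3 (insert('a')): buffer="abmcaawata" (len 10), cursors c1@1 c2@6 c4@8 c3@10, authorship 1....2.4.3
After op 4 (insert('n')): buffer="anbmcaanwantan" (len 14), cursors c1@2 c2@8 c4@11 c3@14, authorship 11....22.44.33
After op 5 (move_right): buffer="anbmcaanwantan" (len 14), cursors c1@3 c2@9 c4@12 c3@14, authorship 11....22.44.33
After op 6 (move_left): buffer="anbmcaanwantan" (len 14), cursors c1@2 c2@8 c4@11 c3@13, authorship 11....22.44.33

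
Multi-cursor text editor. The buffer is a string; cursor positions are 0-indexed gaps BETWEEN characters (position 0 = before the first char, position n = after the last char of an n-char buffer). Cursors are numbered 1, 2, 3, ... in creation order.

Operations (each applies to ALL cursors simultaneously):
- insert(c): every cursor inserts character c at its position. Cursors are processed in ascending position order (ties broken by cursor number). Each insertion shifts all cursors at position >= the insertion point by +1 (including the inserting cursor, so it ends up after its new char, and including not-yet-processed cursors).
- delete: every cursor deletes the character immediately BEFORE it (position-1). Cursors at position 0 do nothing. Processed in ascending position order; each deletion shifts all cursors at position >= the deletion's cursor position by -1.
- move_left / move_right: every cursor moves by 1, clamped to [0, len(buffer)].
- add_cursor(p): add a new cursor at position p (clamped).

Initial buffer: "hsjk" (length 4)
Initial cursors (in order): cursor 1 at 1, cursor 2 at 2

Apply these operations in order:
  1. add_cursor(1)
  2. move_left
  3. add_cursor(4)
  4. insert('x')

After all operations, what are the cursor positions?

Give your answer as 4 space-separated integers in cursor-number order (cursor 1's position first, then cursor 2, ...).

Answer: 2 4 2 8

Derivation:
After op 1 (add_cursor(1)): buffer="hsjk" (len 4), cursors c1@1 c3@1 c2@2, authorship ....
After op 2 (move_left): buffer="hsjk" (len 4), cursors c1@0 c3@0 c2@1, authorship ....
After op 3 (add_cursor(4)): buffer="hsjk" (len 4), cursors c1@0 c3@0 c2@1 c4@4, authorship ....
After op 4 (insert('x')): buffer="xxhxsjkx" (len 8), cursors c1@2 c3@2 c2@4 c4@8, authorship 13.2...4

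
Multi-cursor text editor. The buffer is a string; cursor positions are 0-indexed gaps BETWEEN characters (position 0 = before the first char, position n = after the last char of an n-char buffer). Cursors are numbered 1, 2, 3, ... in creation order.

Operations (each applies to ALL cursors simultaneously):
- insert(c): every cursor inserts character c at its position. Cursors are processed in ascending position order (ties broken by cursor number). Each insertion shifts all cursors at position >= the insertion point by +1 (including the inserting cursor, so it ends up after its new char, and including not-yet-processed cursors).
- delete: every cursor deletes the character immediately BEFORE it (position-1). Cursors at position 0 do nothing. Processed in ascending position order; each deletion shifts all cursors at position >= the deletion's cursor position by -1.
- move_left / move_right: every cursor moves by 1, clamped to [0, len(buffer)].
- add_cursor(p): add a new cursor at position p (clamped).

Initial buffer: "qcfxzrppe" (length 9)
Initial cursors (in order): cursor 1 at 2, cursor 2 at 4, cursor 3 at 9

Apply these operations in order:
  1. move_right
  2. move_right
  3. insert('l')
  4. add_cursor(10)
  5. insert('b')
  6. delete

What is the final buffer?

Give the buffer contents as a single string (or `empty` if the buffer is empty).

Answer: qcfxlzrlppel

Derivation:
After op 1 (move_right): buffer="qcfxzrppe" (len 9), cursors c1@3 c2@5 c3@9, authorship .........
After op 2 (move_right): buffer="qcfxzrppe" (len 9), cursors c1@4 c2@6 c3@9, authorship .........
After op 3 (insert('l')): buffer="qcfxlzrlppel" (len 12), cursors c1@5 c2@8 c3@12, authorship ....1..2...3
After op 4 (add_cursor(10)): buffer="qcfxlzrlppel" (len 12), cursors c1@5 c2@8 c4@10 c3@12, authorship ....1..2...3
After op 5 (insert('b')): buffer="qcfxlbzrlbppbelb" (len 16), cursors c1@6 c2@10 c4@13 c3@16, authorship ....11..22..4.33
After op 6 (delete): buffer="qcfxlzrlppel" (len 12), cursors c1@5 c2@8 c4@10 c3@12, authorship ....1..2...3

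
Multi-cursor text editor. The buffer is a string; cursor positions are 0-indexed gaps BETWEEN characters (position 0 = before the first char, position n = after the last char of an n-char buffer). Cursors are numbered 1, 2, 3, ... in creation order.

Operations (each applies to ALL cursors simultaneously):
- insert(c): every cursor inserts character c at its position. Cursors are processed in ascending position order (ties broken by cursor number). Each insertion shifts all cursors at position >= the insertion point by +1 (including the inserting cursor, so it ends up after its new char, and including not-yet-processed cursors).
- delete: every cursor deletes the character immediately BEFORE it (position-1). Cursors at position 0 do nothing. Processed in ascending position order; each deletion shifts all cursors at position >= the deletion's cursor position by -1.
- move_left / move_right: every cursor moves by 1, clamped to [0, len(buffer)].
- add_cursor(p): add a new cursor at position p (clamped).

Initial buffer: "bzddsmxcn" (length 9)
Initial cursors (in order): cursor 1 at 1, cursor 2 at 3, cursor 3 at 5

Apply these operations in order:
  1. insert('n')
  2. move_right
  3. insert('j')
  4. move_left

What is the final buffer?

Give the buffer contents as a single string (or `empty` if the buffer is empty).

Answer: bnzjdndjsnmjxcn

Derivation:
After op 1 (insert('n')): buffer="bnzdndsnmxcn" (len 12), cursors c1@2 c2@5 c3@8, authorship .1..2..3....
After op 2 (move_right): buffer="bnzdndsnmxcn" (len 12), cursors c1@3 c2@6 c3@9, authorship .1..2..3....
After op 3 (insert('j')): buffer="bnzjdndjsnmjxcn" (len 15), cursors c1@4 c2@8 c3@12, authorship .1.1.2.2.3.3...
After op 4 (move_left): buffer="bnzjdndjsnmjxcn" (len 15), cursors c1@3 c2@7 c3@11, authorship .1.1.2.2.3.3...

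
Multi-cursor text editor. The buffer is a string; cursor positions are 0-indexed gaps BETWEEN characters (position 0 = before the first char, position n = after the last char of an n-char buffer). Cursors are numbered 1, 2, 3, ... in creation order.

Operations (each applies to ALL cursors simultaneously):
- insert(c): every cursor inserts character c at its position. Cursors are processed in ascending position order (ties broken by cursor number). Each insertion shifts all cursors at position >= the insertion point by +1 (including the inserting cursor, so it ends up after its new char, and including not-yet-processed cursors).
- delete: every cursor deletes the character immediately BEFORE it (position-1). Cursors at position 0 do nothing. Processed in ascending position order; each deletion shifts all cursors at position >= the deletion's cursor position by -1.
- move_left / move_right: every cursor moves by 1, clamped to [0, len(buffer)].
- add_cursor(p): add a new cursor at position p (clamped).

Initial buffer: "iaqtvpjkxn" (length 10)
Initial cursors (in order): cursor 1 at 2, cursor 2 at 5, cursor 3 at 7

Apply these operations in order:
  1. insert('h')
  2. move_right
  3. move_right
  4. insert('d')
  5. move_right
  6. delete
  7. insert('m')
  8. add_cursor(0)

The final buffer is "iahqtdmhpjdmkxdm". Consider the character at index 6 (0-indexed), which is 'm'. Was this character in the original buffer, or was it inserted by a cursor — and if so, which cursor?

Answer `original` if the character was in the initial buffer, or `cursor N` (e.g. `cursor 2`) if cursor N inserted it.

After op 1 (insert('h')): buffer="iahqtvhpjhkxn" (len 13), cursors c1@3 c2@7 c3@10, authorship ..1...2..3...
After op 2 (move_right): buffer="iahqtvhpjhkxn" (len 13), cursors c1@4 c2@8 c3@11, authorship ..1...2..3...
After op 3 (move_right): buffer="iahqtvhpjhkxn" (len 13), cursors c1@5 c2@9 c3@12, authorship ..1...2..3...
After op 4 (insert('d')): buffer="iahqtdvhpjdhkxdn" (len 16), cursors c1@6 c2@11 c3@15, authorship ..1..1.2..23..3.
After op 5 (move_right): buffer="iahqtdvhpjdhkxdn" (len 16), cursors c1@7 c2@12 c3@16, authorship ..1..1.2..23..3.
After op 6 (delete): buffer="iahqtdhpjdkxd" (len 13), cursors c1@6 c2@10 c3@13, authorship ..1..12..2..3
After op 7 (insert('m')): buffer="iahqtdmhpjdmkxdm" (len 16), cursors c1@7 c2@12 c3@16, authorship ..1..112..22..33
After op 8 (add_cursor(0)): buffer="iahqtdmhpjdmkxdm" (len 16), cursors c4@0 c1@7 c2@12 c3@16, authorship ..1..112..22..33
Authorship (.=original, N=cursor N): . . 1 . . 1 1 2 . . 2 2 . . 3 3
Index 6: author = 1

Answer: cursor 1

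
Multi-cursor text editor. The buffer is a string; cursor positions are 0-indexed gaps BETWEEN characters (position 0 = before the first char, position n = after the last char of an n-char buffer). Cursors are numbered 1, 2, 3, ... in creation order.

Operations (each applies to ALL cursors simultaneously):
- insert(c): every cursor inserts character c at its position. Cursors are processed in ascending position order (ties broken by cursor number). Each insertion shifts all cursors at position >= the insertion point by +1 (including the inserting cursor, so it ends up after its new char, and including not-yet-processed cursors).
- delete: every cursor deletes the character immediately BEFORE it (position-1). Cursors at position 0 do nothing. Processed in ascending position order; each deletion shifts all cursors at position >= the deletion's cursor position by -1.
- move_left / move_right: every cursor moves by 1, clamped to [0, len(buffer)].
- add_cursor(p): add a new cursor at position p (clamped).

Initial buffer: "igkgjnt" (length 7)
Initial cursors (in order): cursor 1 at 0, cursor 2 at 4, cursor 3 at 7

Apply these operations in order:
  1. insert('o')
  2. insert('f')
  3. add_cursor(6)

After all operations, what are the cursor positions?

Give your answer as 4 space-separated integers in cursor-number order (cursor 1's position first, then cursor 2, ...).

After op 1 (insert('o')): buffer="oigkgojnto" (len 10), cursors c1@1 c2@6 c3@10, authorship 1....2...3
After op 2 (insert('f')): buffer="ofigkgofjntof" (len 13), cursors c1@2 c2@8 c3@13, authorship 11....22...33
After op 3 (add_cursor(6)): buffer="ofigkgofjntof" (len 13), cursors c1@2 c4@6 c2@8 c3@13, authorship 11....22...33

Answer: 2 8 13 6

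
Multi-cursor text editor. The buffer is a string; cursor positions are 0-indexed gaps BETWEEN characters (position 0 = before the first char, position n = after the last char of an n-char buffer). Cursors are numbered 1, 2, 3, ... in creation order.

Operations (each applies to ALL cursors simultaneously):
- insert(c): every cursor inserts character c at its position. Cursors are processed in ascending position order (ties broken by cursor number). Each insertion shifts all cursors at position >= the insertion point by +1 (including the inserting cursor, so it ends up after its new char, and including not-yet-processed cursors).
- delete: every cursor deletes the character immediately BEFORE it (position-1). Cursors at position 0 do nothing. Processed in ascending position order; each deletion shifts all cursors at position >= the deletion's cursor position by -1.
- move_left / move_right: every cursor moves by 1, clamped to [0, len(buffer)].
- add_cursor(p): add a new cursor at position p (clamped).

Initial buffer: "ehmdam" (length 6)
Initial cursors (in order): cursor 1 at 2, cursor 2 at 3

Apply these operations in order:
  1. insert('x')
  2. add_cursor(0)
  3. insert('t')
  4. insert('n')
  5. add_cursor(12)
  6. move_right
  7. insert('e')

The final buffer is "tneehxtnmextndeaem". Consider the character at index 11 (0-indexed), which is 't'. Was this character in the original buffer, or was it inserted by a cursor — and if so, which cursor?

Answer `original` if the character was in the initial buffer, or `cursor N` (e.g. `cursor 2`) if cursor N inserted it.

Answer: cursor 2

Derivation:
After op 1 (insert('x')): buffer="ehxmxdam" (len 8), cursors c1@3 c2@5, authorship ..1.2...
After op 2 (add_cursor(0)): buffer="ehxmxdam" (len 8), cursors c3@0 c1@3 c2@5, authorship ..1.2...
After op 3 (insert('t')): buffer="tehxtmxtdam" (len 11), cursors c3@1 c1@5 c2@8, authorship 3..11.22...
After op 4 (insert('n')): buffer="tnehxtnmxtndam" (len 14), cursors c3@2 c1@7 c2@11, authorship 33..111.222...
After op 5 (add_cursor(12)): buffer="tnehxtnmxtndam" (len 14), cursors c3@2 c1@7 c2@11 c4@12, authorship 33..111.222...
After op 6 (move_right): buffer="tnehxtnmxtndam" (len 14), cursors c3@3 c1@8 c2@12 c4@13, authorship 33..111.222...
After op 7 (insert('e')): buffer="tneehxtnmextndeaem" (len 18), cursors c3@4 c1@10 c2@15 c4@17, authorship 33.3.111.1222.2.4.
Authorship (.=original, N=cursor N): 3 3 . 3 . 1 1 1 . 1 2 2 2 . 2 . 4 .
Index 11: author = 2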